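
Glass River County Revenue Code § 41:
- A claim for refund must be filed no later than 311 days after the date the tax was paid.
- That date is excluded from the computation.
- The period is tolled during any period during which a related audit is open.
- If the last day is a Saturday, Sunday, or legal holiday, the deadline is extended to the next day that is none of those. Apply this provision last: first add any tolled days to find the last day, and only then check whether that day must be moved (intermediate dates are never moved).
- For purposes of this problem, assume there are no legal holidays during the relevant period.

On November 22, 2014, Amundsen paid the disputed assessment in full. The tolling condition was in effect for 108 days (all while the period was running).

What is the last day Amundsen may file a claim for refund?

311 days after November 22, 2014 is September 29, 2015.
Tolling adds 108 days: September 29, 2015 + 108 days = January 15, 2016.
January 15, 2016 is a Friday and not a legal holiday, so no extension applies.

January 15, 2016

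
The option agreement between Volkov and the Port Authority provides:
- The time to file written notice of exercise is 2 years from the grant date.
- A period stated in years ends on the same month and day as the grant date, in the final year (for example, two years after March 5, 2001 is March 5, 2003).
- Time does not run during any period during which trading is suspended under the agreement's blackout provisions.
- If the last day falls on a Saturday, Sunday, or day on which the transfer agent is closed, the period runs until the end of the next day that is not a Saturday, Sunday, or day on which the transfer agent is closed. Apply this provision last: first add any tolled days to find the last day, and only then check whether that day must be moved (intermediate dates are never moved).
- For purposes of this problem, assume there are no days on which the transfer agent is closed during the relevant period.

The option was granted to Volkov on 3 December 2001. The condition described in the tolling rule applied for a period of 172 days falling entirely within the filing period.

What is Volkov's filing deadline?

May 24, 2004

2 years after 3 December 2001 is December 3, 2003.
Tolling adds 172 days: December 3, 2003 + 172 days = May 23, 2004.
May 23, 2004 is Sunday. The next qualifying day is May 24, 2004.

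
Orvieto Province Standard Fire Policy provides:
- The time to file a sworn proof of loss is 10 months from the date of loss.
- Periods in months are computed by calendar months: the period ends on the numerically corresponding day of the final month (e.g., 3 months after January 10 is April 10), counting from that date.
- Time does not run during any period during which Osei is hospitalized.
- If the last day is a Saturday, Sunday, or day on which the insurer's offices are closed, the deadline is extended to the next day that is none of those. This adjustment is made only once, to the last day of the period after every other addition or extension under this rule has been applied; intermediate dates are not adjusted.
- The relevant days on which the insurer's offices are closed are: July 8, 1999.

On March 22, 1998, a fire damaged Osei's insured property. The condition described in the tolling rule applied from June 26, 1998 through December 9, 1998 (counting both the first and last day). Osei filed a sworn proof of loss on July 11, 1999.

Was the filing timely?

No

10 months after March 22, 1998 is January 22, 1999.
From June 26, 1998 through December 9, 1998 inclusive is 167 days; tolling adds 167 days: January 22, 1999 + 167 days = July 8, 1999.
July 8, 1999 is a listed holiday. The next qualifying day is July 9, 1999.
The deadline is July 9, 1999; the filing on July 11, 1999 is after that date.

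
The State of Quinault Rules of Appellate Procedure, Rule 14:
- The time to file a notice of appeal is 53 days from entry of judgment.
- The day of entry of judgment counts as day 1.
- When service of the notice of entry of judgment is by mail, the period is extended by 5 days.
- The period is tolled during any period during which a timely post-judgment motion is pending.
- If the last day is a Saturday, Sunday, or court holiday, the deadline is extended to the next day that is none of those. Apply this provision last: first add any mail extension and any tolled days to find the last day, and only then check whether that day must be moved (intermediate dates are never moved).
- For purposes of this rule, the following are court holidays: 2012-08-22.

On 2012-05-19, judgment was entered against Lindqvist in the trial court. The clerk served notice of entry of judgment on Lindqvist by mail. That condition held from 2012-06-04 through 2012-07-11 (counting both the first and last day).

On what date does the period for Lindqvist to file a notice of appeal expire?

Counting 2012-05-19 as day 1, day 53 is July 10, 2012.
Service was by mail, adding 5 days: July 10, 2012 + 5 days = July 15, 2012.
From June 4, 2012 through July 11, 2012 inclusive is 38 days; tolling adds 38 days: July 15, 2012 + 38 days = August 22, 2012.
August 22, 2012 is a listed holiday. The next qualifying day is August 23, 2012.

August 23, 2012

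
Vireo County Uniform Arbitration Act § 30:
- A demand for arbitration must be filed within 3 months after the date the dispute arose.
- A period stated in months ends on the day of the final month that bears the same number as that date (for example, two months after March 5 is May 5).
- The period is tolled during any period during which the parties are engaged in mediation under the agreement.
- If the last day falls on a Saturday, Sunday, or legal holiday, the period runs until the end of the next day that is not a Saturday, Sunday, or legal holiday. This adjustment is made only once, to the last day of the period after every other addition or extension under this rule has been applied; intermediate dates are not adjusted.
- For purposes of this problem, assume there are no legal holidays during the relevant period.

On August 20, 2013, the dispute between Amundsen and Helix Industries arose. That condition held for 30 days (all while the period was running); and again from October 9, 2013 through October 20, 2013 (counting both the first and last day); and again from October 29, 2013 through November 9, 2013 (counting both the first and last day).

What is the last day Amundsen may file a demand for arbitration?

3 months after August 20, 2013 is November 20, 2013.
Tolling adds 30 days: November 20, 2013 + 30 days = December 20, 2013.
From October 9, 2013 through October 20, 2013 inclusive is 12 days; tolling adds 12 days: December 20, 2013 + 12 days = January 1, 2014.
From October 29, 2013 through November 9, 2013 inclusive is 12 days; tolling adds 12 days: January 1, 2014 + 12 days = January 13, 2014.
January 13, 2014 is a Monday and not a legal holiday, so no extension applies.

January 13, 2014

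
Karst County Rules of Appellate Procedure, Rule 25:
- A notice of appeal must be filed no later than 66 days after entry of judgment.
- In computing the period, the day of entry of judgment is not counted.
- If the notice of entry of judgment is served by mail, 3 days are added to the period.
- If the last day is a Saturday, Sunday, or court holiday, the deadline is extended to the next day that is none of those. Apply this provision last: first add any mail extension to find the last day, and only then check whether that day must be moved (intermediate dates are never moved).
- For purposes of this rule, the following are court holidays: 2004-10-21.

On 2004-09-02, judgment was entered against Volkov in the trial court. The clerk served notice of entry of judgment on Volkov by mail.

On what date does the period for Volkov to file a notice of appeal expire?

November 10, 2004

66 days after 2004-09-02 is November 7, 2004.
Service was by mail, adding 3 days: November 7, 2004 + 3 days = November 10, 2004.
November 10, 2004 is a Wednesday and not a court holiday, so no extension applies.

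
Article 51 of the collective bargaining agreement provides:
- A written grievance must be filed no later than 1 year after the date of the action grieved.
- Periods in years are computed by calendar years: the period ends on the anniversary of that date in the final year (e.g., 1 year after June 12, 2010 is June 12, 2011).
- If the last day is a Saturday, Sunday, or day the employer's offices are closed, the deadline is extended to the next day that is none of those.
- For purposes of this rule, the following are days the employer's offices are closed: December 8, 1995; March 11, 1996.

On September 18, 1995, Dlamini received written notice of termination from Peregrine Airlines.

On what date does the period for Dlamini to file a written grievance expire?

1 year after September 18, 1995 is September 18, 1996.
September 18, 1996 is a Wednesday and not a day the employer's offices are closed, so no extension applies.

September 18, 1996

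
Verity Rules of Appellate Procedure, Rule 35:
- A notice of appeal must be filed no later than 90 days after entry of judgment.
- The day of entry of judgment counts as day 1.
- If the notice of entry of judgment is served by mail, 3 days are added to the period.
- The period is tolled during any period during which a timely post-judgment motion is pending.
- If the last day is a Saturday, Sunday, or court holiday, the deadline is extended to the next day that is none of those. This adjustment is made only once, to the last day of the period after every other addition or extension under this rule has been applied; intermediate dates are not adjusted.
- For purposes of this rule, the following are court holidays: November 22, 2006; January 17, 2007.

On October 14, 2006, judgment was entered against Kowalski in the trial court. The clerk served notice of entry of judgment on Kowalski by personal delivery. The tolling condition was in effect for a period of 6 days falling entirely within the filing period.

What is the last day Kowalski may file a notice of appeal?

Counting October 14, 2006 as day 1, day 90 is January 11, 2007.
Service was not by mail, so no mail extension applies.
Tolling adds 6 days: January 11, 2007 + 6 days = January 17, 2007.
January 17, 2007 is a listed holiday. The next qualifying day is January 18, 2007.

January 18, 2007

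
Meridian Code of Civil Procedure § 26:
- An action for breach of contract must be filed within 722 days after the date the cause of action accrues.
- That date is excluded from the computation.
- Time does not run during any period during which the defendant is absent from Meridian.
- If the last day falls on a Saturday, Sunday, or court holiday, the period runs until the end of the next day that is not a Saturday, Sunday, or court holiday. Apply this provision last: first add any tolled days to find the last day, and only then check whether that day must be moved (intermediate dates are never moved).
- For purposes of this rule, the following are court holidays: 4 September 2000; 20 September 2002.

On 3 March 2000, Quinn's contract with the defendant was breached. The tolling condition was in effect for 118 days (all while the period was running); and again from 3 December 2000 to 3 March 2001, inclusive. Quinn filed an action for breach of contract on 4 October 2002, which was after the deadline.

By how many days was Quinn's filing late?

11 days

722 days after 3 March 2000 is February 23, 2002.
Tolling adds 118 days: February 23, 2002 + 118 days = June 21, 2002.
From December 3, 2000 through March 3, 2001 inclusive is 91 days; tolling adds 91 days: June 21, 2002 + 91 days = September 20, 2002.
September 20, 2002 is a listed holiday; September 21, 2002 is Saturday; September 22, 2002 is Sunday. The next qualifying day is September 23, 2002.
The deadline is September 23, 2002; from September 23, 2002 to October 4, 2002 is 11 days.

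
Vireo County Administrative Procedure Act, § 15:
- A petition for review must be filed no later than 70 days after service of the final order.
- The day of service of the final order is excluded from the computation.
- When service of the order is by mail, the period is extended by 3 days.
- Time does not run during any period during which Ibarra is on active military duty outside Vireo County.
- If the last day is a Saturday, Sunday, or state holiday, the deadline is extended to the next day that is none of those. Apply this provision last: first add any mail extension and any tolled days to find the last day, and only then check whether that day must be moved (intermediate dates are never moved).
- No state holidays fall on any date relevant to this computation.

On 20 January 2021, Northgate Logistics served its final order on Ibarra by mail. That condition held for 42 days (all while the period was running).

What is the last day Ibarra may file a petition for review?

May 17, 2021

70 days after 20 January 2021 is March 31, 2021.
Service was by mail, adding 3 days: March 31, 2021 + 3 days = April 3, 2021.
Tolling adds 42 days: April 3, 2021 + 42 days = May 15, 2021.
May 15, 2021 is Saturday; May 16, 2021 is Sunday. The next qualifying day is May 17, 2021.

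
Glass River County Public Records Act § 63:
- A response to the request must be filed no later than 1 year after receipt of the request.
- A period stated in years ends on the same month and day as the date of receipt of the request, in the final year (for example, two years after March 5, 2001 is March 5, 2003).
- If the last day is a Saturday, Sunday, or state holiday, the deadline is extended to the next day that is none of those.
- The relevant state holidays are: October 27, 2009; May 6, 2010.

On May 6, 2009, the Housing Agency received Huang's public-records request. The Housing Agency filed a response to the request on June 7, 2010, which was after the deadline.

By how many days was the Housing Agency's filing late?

31 days

1 year after May 6, 2009 is May 6, 2010.
May 6, 2010 is a listed holiday. The next qualifying day is May 7, 2010.
The deadline is May 7, 2010; from May 7, 2010 to June 7, 2010 is 31 days.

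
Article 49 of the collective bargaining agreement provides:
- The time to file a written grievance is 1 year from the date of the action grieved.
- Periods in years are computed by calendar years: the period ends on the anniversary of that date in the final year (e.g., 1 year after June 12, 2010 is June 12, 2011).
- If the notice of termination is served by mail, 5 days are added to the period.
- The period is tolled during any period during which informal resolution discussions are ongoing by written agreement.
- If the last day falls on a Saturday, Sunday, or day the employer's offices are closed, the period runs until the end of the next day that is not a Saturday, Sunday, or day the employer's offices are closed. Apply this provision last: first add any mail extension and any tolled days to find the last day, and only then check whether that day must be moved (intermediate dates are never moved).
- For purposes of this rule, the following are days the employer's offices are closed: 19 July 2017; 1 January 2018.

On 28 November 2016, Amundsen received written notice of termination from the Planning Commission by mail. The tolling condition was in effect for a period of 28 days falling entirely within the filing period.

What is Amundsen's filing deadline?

January 2, 2018

1 year after 28 November 2016 is November 28, 2017.
Service was by mail, adding 5 days: November 28, 2017 + 5 days = December 3, 2017.
Tolling adds 28 days: December 3, 2017 + 28 days = December 31, 2017.
December 31, 2017 is Sunday; January 1, 2018 is a listed holiday. The next qualifying day is January 2, 2018.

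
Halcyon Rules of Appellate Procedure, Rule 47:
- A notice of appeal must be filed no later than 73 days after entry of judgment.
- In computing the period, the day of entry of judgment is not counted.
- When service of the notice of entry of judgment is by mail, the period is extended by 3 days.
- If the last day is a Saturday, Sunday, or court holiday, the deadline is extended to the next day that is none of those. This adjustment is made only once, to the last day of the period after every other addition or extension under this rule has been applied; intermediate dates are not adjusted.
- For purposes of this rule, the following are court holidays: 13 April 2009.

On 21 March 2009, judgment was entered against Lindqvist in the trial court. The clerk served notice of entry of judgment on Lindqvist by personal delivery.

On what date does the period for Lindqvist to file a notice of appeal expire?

73 days after 21 March 2009 is June 2, 2009.
Service was not by mail, so no mail extension applies.
June 2, 2009 is a Tuesday and not a court holiday, so no extension applies.

June 2, 2009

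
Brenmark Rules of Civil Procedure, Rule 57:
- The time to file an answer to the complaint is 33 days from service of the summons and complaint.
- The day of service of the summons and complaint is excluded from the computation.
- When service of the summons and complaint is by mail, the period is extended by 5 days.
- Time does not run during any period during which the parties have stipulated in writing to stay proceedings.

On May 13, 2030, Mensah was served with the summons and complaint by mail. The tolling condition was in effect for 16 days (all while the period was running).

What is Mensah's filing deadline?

July 6, 2030

33 days after May 13, 2030 is June 15, 2030.
Service was by mail, adding 5 days: June 15, 2030 + 5 days = June 20, 2030.
Tolling adds 16 days: June 20, 2030 + 16 days = July 6, 2030.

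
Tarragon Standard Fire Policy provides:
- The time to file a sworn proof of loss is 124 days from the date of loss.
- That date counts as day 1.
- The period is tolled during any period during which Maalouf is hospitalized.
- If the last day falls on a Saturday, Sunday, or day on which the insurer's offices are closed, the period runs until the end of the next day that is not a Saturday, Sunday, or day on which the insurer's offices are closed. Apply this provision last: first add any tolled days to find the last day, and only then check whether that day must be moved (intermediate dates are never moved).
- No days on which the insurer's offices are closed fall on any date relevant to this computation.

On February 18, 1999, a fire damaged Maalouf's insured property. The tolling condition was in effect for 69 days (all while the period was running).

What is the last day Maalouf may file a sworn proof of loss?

August 30, 1999

Counting February 18, 1999 as day 1, day 124 is June 21, 1999.
Tolling adds 69 days: June 21, 1999 + 69 days = August 29, 1999.
August 29, 1999 is Sunday. The next qualifying day is August 30, 1999.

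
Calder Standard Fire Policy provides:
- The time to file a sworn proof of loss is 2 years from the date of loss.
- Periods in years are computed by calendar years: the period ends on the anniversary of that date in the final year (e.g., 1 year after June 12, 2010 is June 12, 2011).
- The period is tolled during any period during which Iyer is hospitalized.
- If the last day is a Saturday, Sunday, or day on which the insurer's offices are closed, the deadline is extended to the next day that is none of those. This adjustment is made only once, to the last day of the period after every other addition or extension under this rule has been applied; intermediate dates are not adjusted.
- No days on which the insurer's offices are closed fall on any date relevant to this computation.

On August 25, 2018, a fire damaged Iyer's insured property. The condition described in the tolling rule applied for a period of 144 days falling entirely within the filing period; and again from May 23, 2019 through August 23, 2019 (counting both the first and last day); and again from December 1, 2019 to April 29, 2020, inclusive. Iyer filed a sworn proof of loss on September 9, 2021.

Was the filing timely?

2 years after August 25, 2018 is August 25, 2020.
Tolling adds 144 days: August 25, 2020 + 144 days = January 16, 2021.
From May 23, 2019 through August 23, 2019 inclusive is 93 days; tolling adds 93 days: January 16, 2021 + 93 days = April 19, 2021.
From December 1, 2019 through April 29, 2020 inclusive is 151 days; tolling adds 151 days: April 19, 2021 + 151 days = September 17, 2021.
September 17, 2021 is a Friday and not a day on which the insurer's offices are closed, so no extension applies.
The deadline is September 17, 2021; the filing on September 9, 2021 is on or before that date.

Yes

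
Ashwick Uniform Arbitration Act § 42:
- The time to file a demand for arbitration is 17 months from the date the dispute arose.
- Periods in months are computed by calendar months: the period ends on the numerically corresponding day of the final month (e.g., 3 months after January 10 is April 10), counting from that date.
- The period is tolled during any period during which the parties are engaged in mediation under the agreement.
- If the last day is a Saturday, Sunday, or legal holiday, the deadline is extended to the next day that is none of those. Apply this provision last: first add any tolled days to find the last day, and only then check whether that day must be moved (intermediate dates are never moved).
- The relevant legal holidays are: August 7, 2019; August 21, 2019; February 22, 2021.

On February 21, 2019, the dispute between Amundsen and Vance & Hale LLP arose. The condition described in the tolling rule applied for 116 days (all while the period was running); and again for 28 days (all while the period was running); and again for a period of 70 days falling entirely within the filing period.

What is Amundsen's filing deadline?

February 23, 2021

17 months after February 21, 2019 is July 21, 2020.
Tolling adds 116 days: July 21, 2020 + 116 days = November 14, 2020.
Tolling adds 28 days: November 14, 2020 + 28 days = December 12, 2020.
Tolling adds 70 days: December 12, 2020 + 70 days = February 20, 2021.
February 20, 2021 is Saturday; February 21, 2021 is Sunday; February 22, 2021 is a listed holiday. The next qualifying day is February 23, 2021.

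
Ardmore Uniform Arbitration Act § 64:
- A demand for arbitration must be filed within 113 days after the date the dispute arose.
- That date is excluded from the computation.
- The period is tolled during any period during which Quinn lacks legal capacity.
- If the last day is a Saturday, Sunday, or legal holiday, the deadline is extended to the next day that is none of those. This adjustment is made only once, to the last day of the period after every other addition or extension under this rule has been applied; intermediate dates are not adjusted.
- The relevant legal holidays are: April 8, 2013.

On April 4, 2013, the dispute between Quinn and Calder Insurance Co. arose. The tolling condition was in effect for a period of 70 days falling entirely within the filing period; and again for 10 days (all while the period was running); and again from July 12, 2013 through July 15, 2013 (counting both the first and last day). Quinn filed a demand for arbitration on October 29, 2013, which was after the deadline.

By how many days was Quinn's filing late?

11 days

113 days after April 4, 2013 is July 26, 2013.
Tolling adds 70 days: July 26, 2013 + 70 days = October 4, 2013.
Tolling adds 10 days: October 4, 2013 + 10 days = October 14, 2013.
From July 12, 2013 through July 15, 2013 inclusive is 4 days; tolling adds 4 days: October 14, 2013 + 4 days = October 18, 2013.
October 18, 2013 is a Friday and not a legal holiday, so no extension applies.
The deadline is October 18, 2013; from October 18, 2013 to October 29, 2013 is 11 days.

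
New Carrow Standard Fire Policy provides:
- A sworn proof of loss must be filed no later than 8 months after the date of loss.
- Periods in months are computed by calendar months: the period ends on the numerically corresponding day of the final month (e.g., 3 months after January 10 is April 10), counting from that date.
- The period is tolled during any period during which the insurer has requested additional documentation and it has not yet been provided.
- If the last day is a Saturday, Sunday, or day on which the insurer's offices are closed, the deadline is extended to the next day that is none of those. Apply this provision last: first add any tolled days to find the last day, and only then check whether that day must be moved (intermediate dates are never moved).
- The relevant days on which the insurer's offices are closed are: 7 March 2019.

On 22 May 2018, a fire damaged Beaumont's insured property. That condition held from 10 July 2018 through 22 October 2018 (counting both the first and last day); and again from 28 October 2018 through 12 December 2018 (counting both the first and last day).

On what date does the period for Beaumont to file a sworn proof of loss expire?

8 months after 22 May 2018 is January 22, 2019.
From July 10, 2018 through October 22, 2018 inclusive is 105 days; tolling adds 105 days: January 22, 2019 + 105 days = May 7, 2019.
From October 28, 2018 through December 12, 2018 inclusive is 46 days; tolling adds 46 days: May 7, 2019 + 46 days = June 22, 2019.
June 22, 2019 is Saturday; June 23, 2019 is Sunday. The next qualifying day is June 24, 2019.

June 24, 2019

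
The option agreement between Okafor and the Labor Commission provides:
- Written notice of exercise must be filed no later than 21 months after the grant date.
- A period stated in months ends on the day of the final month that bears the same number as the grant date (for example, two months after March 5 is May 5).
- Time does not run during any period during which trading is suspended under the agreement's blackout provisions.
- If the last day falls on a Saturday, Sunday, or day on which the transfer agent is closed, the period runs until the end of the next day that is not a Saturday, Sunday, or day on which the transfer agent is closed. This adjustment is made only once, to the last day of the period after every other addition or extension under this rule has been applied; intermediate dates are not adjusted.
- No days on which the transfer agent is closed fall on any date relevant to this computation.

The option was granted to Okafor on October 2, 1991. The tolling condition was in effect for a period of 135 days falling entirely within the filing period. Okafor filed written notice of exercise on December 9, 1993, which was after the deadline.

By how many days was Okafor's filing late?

21 months after October 2, 1991 is July 2, 1993.
Tolling adds 135 days: July 2, 1993 + 135 days = November 14, 1993.
November 14, 1993 is Sunday. The next qualifying day is November 15, 1993.
The deadline is November 15, 1993; from November 15, 1993 to December 9, 1993 is 24 days.

24 days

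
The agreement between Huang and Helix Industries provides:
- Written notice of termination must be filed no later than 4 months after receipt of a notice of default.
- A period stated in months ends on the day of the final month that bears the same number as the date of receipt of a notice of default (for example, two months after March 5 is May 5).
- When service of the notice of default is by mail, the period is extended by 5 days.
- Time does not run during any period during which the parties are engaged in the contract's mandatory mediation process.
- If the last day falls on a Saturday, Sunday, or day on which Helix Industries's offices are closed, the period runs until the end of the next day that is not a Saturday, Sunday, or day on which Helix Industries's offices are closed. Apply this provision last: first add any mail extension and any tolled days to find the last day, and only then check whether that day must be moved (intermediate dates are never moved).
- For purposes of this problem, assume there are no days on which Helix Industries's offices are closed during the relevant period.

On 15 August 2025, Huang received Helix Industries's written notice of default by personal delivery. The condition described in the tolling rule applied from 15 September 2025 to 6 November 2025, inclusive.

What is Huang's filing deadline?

4 months after 15 August 2025 is December 15, 2025.
Service was not by mail, so no mail extension applies.
From September 15, 2025 through November 6, 2025 inclusive is 53 days; tolling adds 53 days: December 15, 2025 + 53 days = February 6, 2026.
February 6, 2026 is a Friday and not a day on which Helix Industries's offices are closed, so no extension applies.

February 6, 2026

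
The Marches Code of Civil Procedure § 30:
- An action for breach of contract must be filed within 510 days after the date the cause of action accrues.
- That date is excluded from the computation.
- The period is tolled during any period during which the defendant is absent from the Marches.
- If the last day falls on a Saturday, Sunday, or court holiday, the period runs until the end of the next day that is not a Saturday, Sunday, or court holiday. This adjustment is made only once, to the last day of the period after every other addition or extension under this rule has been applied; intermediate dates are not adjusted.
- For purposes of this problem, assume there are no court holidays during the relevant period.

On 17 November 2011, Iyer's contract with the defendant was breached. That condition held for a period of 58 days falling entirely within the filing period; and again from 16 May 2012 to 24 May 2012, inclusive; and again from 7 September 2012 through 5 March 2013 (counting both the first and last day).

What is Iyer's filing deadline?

510 days after 17 November 2011 is April 10, 2013.
Tolling adds 58 days: April 10, 2013 + 58 days = June 7, 2013.
From May 16, 2012 through May 24, 2012 inclusive is 9 days; tolling adds 9 days: June 7, 2013 + 9 days = June 16, 2013.
From September 7, 2012 through March 5, 2013 inclusive is 180 days; tolling adds 180 days: June 16, 2013 + 180 days = December 13, 2013.
December 13, 2013 is a Friday and not a court holiday, so no extension applies.

December 13, 2013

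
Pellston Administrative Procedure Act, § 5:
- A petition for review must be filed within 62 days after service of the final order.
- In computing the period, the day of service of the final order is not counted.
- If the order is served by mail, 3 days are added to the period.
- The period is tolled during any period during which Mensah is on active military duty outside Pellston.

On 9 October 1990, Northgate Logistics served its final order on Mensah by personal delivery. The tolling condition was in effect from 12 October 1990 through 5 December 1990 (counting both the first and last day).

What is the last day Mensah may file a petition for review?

February 3, 1991

62 days after 9 October 1990 is December 10, 1990.
Service was not by mail, so no mail extension applies.
From October 12, 1990 through December 5, 1990 inclusive is 55 days; tolling adds 55 days: December 10, 1990 + 55 days = February 3, 1991.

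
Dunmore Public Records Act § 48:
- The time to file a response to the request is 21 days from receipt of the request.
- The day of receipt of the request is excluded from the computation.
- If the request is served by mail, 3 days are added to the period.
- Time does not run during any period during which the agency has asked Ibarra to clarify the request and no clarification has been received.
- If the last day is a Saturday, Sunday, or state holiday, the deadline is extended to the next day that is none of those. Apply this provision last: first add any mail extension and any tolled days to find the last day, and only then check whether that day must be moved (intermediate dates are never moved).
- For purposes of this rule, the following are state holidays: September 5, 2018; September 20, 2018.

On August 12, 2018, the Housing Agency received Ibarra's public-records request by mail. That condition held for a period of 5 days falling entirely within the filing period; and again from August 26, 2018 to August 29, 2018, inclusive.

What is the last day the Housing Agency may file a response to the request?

September 14, 2018

21 days after August 12, 2018 is September 2, 2018.
Service was by mail, adding 3 days: September 2, 2018 + 3 days = September 5, 2018.
Tolling adds 5 days: September 5, 2018 + 5 days = September 10, 2018.
From August 26, 2018 through August 29, 2018 inclusive is 4 days; tolling adds 4 days: September 10, 2018 + 4 days = September 14, 2018.
September 14, 2018 is a Friday and not a state holiday, so no extension applies.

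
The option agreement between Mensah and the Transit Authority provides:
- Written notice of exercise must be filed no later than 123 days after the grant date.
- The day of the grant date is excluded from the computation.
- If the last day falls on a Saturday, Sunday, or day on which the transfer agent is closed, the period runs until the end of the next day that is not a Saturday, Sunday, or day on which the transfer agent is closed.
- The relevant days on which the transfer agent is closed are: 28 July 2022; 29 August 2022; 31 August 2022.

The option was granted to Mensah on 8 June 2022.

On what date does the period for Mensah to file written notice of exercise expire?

123 days after 8 June 2022 is October 9, 2022.
October 9, 2022 is Sunday. The next qualifying day is October 10, 2022.

October 10, 2022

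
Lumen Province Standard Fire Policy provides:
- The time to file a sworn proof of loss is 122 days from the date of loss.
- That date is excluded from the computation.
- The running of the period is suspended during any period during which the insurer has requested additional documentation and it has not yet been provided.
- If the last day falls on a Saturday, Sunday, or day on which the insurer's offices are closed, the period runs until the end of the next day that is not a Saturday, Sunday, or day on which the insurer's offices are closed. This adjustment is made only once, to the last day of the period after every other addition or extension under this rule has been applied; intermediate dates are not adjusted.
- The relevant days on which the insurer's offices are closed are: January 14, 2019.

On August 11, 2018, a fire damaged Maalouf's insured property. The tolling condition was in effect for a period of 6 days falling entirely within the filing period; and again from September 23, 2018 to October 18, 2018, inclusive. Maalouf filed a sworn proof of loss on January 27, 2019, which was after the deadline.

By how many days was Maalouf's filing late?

122 days after August 11, 2018 is December 11, 2018.
Tolling adds 6 days: December 11, 2018 + 6 days = December 17, 2018.
From September 23, 2018 through October 18, 2018 inclusive is 26 days; tolling adds 26 days: December 17, 2018 + 26 days = January 12, 2019.
January 12, 2019 is Saturday; January 13, 2019 is Sunday; January 14, 2019 is a listed holiday. The next qualifying day is January 15, 2019.
The deadline is January 15, 2019; from January 15, 2019 to January 27, 2019 is 12 days.

12 days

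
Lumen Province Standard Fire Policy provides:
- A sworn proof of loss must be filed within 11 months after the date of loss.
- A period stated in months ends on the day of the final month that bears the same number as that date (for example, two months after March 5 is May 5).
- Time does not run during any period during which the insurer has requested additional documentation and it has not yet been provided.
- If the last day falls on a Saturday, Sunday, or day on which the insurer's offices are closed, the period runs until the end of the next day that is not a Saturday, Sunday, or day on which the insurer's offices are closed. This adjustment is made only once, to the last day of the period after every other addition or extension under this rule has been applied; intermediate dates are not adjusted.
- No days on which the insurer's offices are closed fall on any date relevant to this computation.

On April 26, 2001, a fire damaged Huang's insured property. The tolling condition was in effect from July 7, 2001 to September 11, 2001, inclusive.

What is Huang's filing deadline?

11 months after April 26, 2001 is March 26, 2002.
From July 7, 2001 through September 11, 2001 inclusive is 67 days; tolling adds 67 days: March 26, 2002 + 67 days = June 1, 2002.
June 1, 2002 is Saturday; June 2, 2002 is Sunday. The next qualifying day is June 3, 2002.

June 3, 2002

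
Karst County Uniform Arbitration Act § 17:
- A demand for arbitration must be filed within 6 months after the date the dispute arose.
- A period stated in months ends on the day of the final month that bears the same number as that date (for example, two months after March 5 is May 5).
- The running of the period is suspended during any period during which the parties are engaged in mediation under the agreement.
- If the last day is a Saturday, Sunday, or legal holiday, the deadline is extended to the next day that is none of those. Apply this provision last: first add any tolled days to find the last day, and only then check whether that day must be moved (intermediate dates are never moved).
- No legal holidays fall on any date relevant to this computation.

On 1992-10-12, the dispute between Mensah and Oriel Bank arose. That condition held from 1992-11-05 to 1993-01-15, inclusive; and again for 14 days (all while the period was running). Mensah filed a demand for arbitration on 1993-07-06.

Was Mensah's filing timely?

Yes

6 months after 1992-10-12 is April 12, 1993.
From November 5, 1992 through January 15, 1993 inclusive is 72 days; tolling adds 72 days: April 12, 1993 + 72 days = June 23, 1993.
Tolling adds 14 days: June 23, 1993 + 14 days = July 7, 1993.
July 7, 1993 is a Wednesday and not a legal holiday, so no extension applies.
The deadline is July 7, 1993; the filing on July 6, 1993 is on or before that date.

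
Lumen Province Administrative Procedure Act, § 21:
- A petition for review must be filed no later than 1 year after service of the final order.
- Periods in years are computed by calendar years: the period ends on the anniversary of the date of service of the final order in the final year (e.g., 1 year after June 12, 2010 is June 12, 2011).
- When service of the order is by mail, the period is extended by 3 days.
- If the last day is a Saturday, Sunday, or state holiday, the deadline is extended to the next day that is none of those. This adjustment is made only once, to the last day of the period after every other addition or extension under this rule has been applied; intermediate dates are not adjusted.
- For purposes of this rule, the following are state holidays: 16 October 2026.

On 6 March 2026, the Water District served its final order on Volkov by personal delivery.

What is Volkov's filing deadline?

March 8, 2027

1 year after 6 March 2026 is March 6, 2027.
Service was not by mail, so no mail extension applies.
March 6, 2027 is Saturday; March 7, 2027 is Sunday. The next qualifying day is March 8, 2027.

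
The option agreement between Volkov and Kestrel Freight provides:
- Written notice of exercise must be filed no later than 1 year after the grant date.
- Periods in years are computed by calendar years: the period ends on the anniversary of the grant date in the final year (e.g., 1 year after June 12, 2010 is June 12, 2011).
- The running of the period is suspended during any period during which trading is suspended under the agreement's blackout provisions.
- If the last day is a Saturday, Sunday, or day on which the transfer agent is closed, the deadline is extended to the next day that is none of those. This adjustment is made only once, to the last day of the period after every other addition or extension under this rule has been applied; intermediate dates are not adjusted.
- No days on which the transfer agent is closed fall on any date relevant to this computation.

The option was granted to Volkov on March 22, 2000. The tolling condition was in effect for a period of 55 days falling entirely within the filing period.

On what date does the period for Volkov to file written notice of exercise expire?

May 16, 2001

1 year after March 22, 2000 is March 22, 2001.
Tolling adds 55 days: March 22, 2001 + 55 days = May 16, 2001.
May 16, 2001 is a Wednesday and not a day on which the transfer agent is closed, so no extension applies.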